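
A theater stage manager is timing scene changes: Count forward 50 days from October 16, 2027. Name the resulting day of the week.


Start: 2027-10-16 (Saturday)
Step 1 - find target date: add 50 days
  2027-10-16 + 50 days = 2027-12-05
Step 2 - day of week:
  50 mod 7 = 1
  Saturday + 1 days -> Sunday
Result: Sunday (2027-12-05)

Sunday


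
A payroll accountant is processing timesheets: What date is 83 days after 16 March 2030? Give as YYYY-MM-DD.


Start: 2030-03-16
Adding 83 days
Days remaining in March: 15
After March: 68 days still to add
April 2030: 30 days, 38 remaining
May 2030: 31 days, 7 remaining
June 2030 has 30 days, need 7
Result: 2030-06-07

2030-06-07


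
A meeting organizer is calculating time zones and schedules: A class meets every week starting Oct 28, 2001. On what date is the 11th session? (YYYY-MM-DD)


First occurrence: 2001-10-28 (occurrence 1)
Each occurrence is 7 days after the previous.
Occurrence 11 is 10 weeks after the first.
10 weeks = 70 days
2001-10-28 + 70 days = 2002-01-06

2002-01-06


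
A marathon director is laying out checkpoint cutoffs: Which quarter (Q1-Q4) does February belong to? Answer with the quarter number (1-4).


Month: February (month 2)
Q1: January-March (months 1-3)
Q2: April-June (months 4-6)
Q3: July-September (months 7-9)
Q4: October-December (months 10-12)
Month 2 falls in Q1

1


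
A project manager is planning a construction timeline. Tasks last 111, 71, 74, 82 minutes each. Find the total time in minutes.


Durations: 111, 71, 74, 82
Running sum: 111
+ 71 = 182
+ 74 = 256
+ 82 = 338
Total duration: 338 minutes
That is 5 hours and 38 minutes

338


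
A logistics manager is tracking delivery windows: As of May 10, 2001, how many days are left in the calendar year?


Start: May 10, 2001
End: December 31, 2001
Days left in May: 21
June: 30
July: 31
August: 31
September: 30
... plus remaining months
Sum of remaining months: 214
Total: 21 + 214 = 235

235


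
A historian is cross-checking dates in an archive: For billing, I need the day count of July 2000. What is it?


Month: July
Year: 2000
July is a 31-day month
Total: 31 days

31


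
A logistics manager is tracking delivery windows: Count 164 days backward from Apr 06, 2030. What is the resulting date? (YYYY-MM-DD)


Start: 2030-04-06
Subtracting 164 days
Days already passed in April: 6
After going back through April: 158 more days to subtract
March 2030: 31 days, 127 remaining
February 2030: 28 days, 99 remaining
January 2030: 31 days, 68 remaining
December 2029: 31 days, 37 remaining
Result: 2029-10-24

2029-10-24


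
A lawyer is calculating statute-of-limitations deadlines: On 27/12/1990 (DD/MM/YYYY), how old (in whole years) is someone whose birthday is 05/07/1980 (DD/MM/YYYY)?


Birth: 1980-07-05
Reference: 1990-12-27
Year difference: 1990 - 1980 = 10
Has birthday (07-05) occurred by 12-27? Yes
Age in full years: 10

10


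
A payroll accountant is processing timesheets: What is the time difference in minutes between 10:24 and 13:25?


Start time: 10:24 = 624 minutes from midnight
End time: 13:25 = 805 minutes from midnight
Difference: 805 - 624 = 181 minutes
That is 3 hours and 1 minutes

181


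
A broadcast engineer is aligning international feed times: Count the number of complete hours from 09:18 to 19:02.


Start: 09:18
End: 19:02
Hour difference: 19 - 9 = 10 hours
Minute difference: 2 - 18 = -16 minutes
Total minutes: 584
Complete hours: 584 / 60 = 9 (remainder 44)

9


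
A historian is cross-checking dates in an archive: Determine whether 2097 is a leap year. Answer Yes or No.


Year: 2097
Divisible by 4? 2097 / 4 = 524.25 -> No
Not divisible by 4, so NOT a leap year

No


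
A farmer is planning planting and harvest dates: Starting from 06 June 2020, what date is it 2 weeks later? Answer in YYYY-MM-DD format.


Start: 2020-06-06
Weeks to add: 2
Convert to days: 2 x 7 = 14 days
Add 14 days to 2020-06-06
Result: 2020-06-20

2020-06-20


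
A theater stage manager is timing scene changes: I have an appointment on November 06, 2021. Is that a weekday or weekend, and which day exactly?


Date: 2021-11-06
January 1, 2021 is a Friday
Day of year: 310
Offset from Jan 1: 309 days
309 mod 7 = 1
Result: Saturday

Saturday


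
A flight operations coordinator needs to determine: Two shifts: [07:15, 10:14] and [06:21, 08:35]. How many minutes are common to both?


Interval A: [435, 614] minutes from midnight
Interval B: [381, 515] minutes from midnight
Overlap start = max(435, 381) = 435
Overlap end = min(614, 515) = 515
Overlap = 515 - 435 = 80 minutes

80


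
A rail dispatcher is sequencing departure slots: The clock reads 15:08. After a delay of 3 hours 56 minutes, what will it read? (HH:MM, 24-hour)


Start time: 15:08
Adding: 3 hours 56 minutes
Minutes: 8 + 56 = 64
Minute overflow: 64 >= 60, so carry 1 hour, minutes = 4
Hours: 15 + 3 + 1 = 19
Result: 19:04

19:04


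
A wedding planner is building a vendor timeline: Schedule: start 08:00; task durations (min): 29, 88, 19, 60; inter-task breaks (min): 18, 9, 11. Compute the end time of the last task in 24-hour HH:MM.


Start: 08:00 = 480 min from midnight
  after task 1 (29 min): 08:29
  after break (18 min): 08:47
  after task 2 (88 min): 10:15
  after break (9 min): 10:24
  after task 3 (19 min): 10:43
  after break (11 min): 10:54
  after task 4 (60 min): 11:54
Total elapsed: 234 minutes
End time: 11:54

11:54


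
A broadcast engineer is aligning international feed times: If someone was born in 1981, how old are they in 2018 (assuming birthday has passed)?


Birth year: 1981
Current year: 2018
Age = current year - birth year
Age = 2018 - 1981 = 37

37


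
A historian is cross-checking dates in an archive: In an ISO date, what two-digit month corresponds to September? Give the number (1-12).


Calendar month order:
8. August
9. September <--
10. October
September is month number 9

9


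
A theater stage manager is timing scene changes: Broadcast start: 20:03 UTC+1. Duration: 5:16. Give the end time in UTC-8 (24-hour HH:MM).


Start: 20:03 in UTC+1
Step 1 - add duration:
  minutes: 3 + 16 = 19
  hours: 20 + 5 + 0 = 25
  end in UTC+1: 01:19
Step 2 - convert UTC+1 -> UTC-8:
  offset difference: -8 - (1) = -9 hours
  1 + (-9) = -8 -> mod 24 = 16
Result: 16:19 in UTC-8

16:19


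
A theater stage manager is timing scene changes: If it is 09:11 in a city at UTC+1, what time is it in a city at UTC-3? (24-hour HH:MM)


Local time: 09:11 at UTC+1 (offset 1h)
Target zone: UTC-3 (offset -3h)
Difference: -3 - (1) = -4 hours
Calculation: 9 + (-4) = 5
Result: 05:11

05:11


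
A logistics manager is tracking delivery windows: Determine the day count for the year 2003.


Year: 2003
Check leap year rules:
Divisible by 4? No
2003 is not a leap year
Days: 365

365


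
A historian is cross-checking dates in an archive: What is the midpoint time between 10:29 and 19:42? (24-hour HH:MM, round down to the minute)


Start time: 10:29 = 629 minutes from midnight
End time: 19:42 = 1182 minutes from midnight
Sum: 629 + 1182 = 1811
Midpoint: 1811 / 2 = 905 minutes
Convert: 905 / 60 = 15 hours, 5 minutes
Result: 15:05

15:05


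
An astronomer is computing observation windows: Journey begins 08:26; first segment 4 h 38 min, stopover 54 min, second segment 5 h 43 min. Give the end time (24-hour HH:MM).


Depart: 08:26
Leg 1: +278 min -> 13:04
Layover: +54 min -> 13:58
Leg 2: +343 min -> 19:41
Total travel: 675 minutes = 11h 15m
Arrival: 19:41

19:41


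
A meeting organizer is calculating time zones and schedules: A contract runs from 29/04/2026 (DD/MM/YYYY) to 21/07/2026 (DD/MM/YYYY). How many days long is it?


Start date: 2026-04-29
End date: 2026-07-21
Apr 2026: +2 days
May 2026: +31 days
Jun 2026: +30 days
Jul 2026: +20 days
Total: 83 days

83


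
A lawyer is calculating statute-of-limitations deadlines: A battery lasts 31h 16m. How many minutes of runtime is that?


Hours: 31
Extra minutes: 16
Minutes per hour: 60
Hours to minutes: 31 x 60 = 1860
Total: 1860 + 16 = 1876

1876


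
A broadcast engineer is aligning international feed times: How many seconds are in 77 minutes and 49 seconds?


Minutes: 77
Extra seconds: 49
Seconds per minute: 60
Minutes to seconds: 77 x 60 = 4620
Total: 4620 + 49 = 4669

4669


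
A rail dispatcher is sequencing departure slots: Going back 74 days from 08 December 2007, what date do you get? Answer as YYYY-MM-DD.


Start: 2007-12-08
Subtracting 74 days
Days already passed in December: 8
After going back through December: 66 more days to subtract
November 2007: 30 days, 36 remaining
October 2007: 31 days, 5 remaining
September 2007 has 30 days, need 5
Result: 2007-09-25

2007-09-25


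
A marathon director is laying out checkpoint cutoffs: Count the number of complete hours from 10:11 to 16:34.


Start: 10:11
End: 16:34
Hour difference: 16 - 10 = 6 hours
Minute difference: 34 - 11 = 23 minutes
Total minutes: 383
Complete hours: 383 / 60 = 6 (remainder 23)

6


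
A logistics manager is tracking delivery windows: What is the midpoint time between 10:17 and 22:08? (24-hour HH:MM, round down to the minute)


Start time: 10:17 = 617 minutes from midnight
End time: 22:08 = 1328 minutes from midnight
Sum: 617 + 1328 = 1945
Midpoint: 1945 / 2 = 972 minutes
Convert: 972 / 60 = 16 hours, 12 minutes
Result: 16:12

16:12


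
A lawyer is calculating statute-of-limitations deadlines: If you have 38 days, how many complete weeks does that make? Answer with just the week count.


Total days: 38
Days per week: 7
Division: 38 / 7 = 5 remainder 3
Complete weeks: 5
Remaining days: 3

5


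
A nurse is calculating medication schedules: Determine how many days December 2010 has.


Month: December
Year: 2010
December is a 31-day month
Total: 31 days

31


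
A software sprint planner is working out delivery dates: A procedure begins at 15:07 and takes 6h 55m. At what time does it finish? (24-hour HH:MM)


Start time: 15:07
Adding: 6 hours 55 minutes
Minutes: 7 + 55 = 62
Minute overflow: 62 >= 60, so carry 1 hour, minutes = 2
Hours: 15 + 6 + 1 = 22
Result: 22:02

22:02


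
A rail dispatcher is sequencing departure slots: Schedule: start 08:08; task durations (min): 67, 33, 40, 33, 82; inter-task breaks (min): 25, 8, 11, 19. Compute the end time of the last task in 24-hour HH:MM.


Start: 08:08 = 488 min from midnight
  after task 1 (67 min): 09:15
  after break (25 min): 09:40
  after task 2 (33 min): 10:13
  after break (8 min): 10:21
  after task 3 (40 min): 11:01
  after break (11 min): 11:12
  after task 4 (33 min): 11:45
  after break (19 min): 12:04
  after task 5 (82 min): 13:26
Total elapsed: 318 minutes
End time: 13:26

13:26


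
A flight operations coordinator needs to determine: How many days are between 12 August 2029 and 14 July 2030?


Start date: 2029-08-12
End date: 2030-07-14
Aug 2029: +20 days
Sep 2029: +30 days
Oct 2029: +31 days
... (9 more months)
Total: 336 days

336


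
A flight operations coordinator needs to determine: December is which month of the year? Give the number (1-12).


Calendar month order:
11. November
12. December <--
December is month number 12

12


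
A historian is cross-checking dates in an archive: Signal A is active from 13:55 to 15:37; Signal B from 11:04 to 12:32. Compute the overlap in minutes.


Interval A: [835, 937] minutes from midnight
Interval B: [664, 752] minutes from midnight
Overlap start = max(835, 664) = 835
Overlap end = min(937, 752) = 752
End <= start, so the intervals do not overlap: 0 minutes

0


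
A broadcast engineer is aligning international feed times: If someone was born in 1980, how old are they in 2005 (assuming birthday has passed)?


Birth year: 1980
Current year: 2005
Age = current year - birth year
Age = 2005 - 1980 = 25

25


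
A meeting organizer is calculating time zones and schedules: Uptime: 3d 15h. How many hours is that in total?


Days: 3
Extra hours: 15
Hours per day: 24
Days to hours: 3 x 24 = 72
Total: 72 + 15 = 87

87


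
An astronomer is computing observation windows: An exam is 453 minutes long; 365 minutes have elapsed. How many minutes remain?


Total budget: 453 minutes
Time used: 365 minutes
Remaining: 453 - 365 = 88 minutes
Percent used: 80.6%
Percent remaining: 19.4%

88


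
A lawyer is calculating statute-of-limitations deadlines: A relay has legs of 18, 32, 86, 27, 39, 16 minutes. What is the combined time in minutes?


Durations: 18, 32, 86, 27, 39, 16
Running sum: 18
+ 32 = 50
+ 86 = 136
+ 27 = 163
+ 39 = 202
+ 16 = 218
Total duration: 218 minutes
That is 3 hours and 38 minutes

218


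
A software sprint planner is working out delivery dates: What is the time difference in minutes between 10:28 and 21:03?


Start time: 10:28 = 628 minutes from midnight
End time: 21:03 = 1263 minutes from midnight
Difference: 1263 - 628 = 635 minutes
That is 10 hours and 35 minutes

635


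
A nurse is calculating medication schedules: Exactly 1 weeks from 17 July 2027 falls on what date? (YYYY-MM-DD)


Start: 2027-07-17
Weeks to add: 1
Convert to days: 1 x 7 = 7 days
Add 7 days to 2027-07-17
Result: 2027-07-24

2027-07-24


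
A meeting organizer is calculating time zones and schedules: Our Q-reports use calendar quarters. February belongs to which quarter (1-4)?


Month: February (month 2)
Q1: January-March (months 1-3)
Q2: April-June (months 4-6)
Q3: July-September (months 7-9)
Q4: October-December (months 10-12)
Month 2 falls in Q1

1


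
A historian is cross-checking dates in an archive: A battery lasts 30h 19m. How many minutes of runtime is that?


Hours: 30
Extra minutes: 19
Minutes per hour: 60
Hours to minutes: 30 x 60 = 1800
Total: 1800 + 19 = 1819

1819


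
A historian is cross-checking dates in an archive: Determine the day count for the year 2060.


Year: 2060
Check leap year rules:
Divisible by 4? Yes
Divisible by 100? No
2060 is a leap year
Days: 366

366


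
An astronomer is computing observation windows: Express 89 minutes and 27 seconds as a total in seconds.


Minutes: 89
Seconds: 27
Convert minutes to seconds: 89 x 60 = 5340
Add remaining seconds: 5340 + 27 = 5367

5367


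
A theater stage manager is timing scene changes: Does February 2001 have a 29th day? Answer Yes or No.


Year: 2001
Divisible by 4? 2001 / 4 = 500.25 -> No
Not divisible by 4, so NOT a leap year

No


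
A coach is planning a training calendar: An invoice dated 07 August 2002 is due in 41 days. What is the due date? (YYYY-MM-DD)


Start: 2002-08-07
Adding 41 days
Days remaining in August: 24
After August: 17 days still to add
September 2002 has 30 days, need 17
Result: 2002-09-17

2002-09-17


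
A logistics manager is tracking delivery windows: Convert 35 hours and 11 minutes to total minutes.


Hours: 35
Minutes: 11
Convert hours to minutes: 35 x 60 = 2100
Add remaining minutes: 2100 + 11 = 2111

2111


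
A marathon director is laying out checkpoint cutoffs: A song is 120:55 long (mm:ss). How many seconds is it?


Minutes: 120
Extra seconds: 55
Seconds per minute: 60
Minutes to seconds: 120 x 60 = 7200
Total: 7200 + 55 = 7255

7255


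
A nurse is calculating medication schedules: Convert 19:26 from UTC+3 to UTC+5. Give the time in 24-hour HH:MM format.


Local time: 19:26 at UTC+3 (offset 3h)
Target zone: UTC+5 (offset 5h)
Difference: 5 - (3) = 2 hours
Calculation: 19 + (2) = 21
Result: 21:26

21:26


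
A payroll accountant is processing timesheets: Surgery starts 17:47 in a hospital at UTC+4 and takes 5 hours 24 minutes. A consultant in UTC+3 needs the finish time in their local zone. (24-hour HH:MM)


Start: 17:47 in UTC+4
Step 1 - add duration:
  minutes: 47 + 24 = 71 (carry 1h)
  hours: 17 + 5 + 1 = 23
  end in UTC+4: 23:11
Step 2 - convert UTC+4 -> UTC+3:
  offset difference: 3 - (4) = -1 hours
  23 + (-1) = 22 -> mod 24 = 22
Result: 22:11 in UTC+3

22:11


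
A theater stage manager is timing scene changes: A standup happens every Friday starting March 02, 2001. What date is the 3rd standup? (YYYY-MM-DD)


First occurrence: 2001-03-02 (occurrence 1)
Each occurrence is 7 days after the previous.
Occurrence 3 is 2 weeks after the first.
2 weeks = 14 days
2001-03-02 + 14 days = 2001-03-16

2001-03-16


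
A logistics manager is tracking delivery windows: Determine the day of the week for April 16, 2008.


Date: 2008-04-16
January 1, 2008 is a Tuesday
Day of year: 107
Offset from Jan 1: 106 days
106 mod 7 = 1
Result: Wednesday

Wednesday


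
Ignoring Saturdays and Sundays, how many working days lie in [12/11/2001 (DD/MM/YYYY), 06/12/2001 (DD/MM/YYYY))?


Start: 2001-11-12 (Monday)
End (exclusive): 2001-12-06 (Thursday)
Total calendar days: 24
Full weeks: 24 // 7 = 3 -> 15 weekdays
Remaining 3 days starting on Monday:
  Mon(w), Tue(w), Wed(w) -> 3 weekdays
Total business days: 15 + 3 = 18

18


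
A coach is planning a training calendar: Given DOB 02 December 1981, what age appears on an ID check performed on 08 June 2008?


Birth: 1981-12-02
Reference: 2008-06-08
Year difference: 2008 - 1981 = 27
Has birthday (12-02) occurred by 06-08? No
Birthday not yet reached this year -> subtract 1
Age in full years: 26

26


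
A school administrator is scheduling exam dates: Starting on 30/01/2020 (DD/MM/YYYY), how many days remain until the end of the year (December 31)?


Start: January 30, 2020
End: December 31, 2020
Days left in January: 1
February: 29
March: 31
April: 30
May: 31
... plus remaining months
Sum of remaining months: 335
Total: 1 + 335 = 336

336


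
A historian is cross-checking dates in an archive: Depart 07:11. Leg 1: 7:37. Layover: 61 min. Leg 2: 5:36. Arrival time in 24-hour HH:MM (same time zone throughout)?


Depart: 07:11
Leg 1: +457 min -> 14:48
Layover: +61 min -> 15:49
Leg 2: +336 min -> 21:25
Total travel: 854 minutes = 14h 14m
Arrival: 21:25

21:25


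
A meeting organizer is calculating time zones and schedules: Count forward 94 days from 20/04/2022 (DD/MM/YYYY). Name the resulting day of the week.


Start: 2022-04-20 (Wednesday)
Step 1 - find target date: add 94 days
  2022-04-20 + 94 days = 2022-07-23
Step 2 - day of week:
  94 mod 7 = 3
  Wednesday + 3 days -> Saturday
Result: Saturday (2022-07-23)

Saturday


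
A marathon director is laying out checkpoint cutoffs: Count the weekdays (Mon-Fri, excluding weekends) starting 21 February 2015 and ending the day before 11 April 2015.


Start: 2015-02-21 (Saturday)
End (exclusive): 2015-04-11 (Saturday)
Total calendar days: 49
Full weeks: 49 // 7 = 7 -> 35 weekdays
Remaining 0 days starting on Saturday:
Total business days: 35 + 0 = 35

35


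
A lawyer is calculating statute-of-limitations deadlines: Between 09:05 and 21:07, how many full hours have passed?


Start: 09:05
End: 21:07
Hour difference: 21 - 9 = 12 hours
Minute difference: 7 - 5 = 2 minutes
Total minutes: 722
Complete hours: 722 / 60 = 12 (remainder 2)

12


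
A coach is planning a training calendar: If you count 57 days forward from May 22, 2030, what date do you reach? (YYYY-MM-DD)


Start: 2030-05-22
Adding 57 days
Days remaining in May: 9
After May: 48 days still to add
June 2030: 30 days, 18 remaining
July 2030 has 31 days, need 18
Result: 2030-07-18

2030-07-18


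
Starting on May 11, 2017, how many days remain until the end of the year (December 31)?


Start: May 11, 2017
End: December 31, 2017
Days left in May: 20
June: 30
July: 31
August: 31
September: 30
... plus remaining months
Sum of remaining months: 214
Total: 20 + 214 = 234

234


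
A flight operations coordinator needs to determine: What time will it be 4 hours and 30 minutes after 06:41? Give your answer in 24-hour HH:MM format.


Start time: 06:41
Adding: 4 hours 30 minutes
Minutes: 41 + 30 = 71
Minute overflow: 71 >= 60, so carry 1 hour, minutes = 11
Hours: 6 + 4 + 1 = 11
Result: 11:11

11:11


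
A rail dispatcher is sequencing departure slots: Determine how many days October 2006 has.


Month: October
Year: 2006
October is a 31-day month
Total: 31 days

31


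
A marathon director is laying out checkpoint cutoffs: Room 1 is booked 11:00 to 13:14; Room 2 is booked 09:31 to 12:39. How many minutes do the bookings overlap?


Interval A: [660, 794] minutes from midnight
Interval B: [571, 759] minutes from midnight
Overlap start = max(660, 571) = 660
Overlap end = min(794, 759) = 759
Overlap = 759 - 660 = 99 minutes

99


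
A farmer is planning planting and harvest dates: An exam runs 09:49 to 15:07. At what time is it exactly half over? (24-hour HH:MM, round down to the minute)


Start time: 09:49 = 589 minutes from midnight
End time: 15:07 = 907 minutes from midnight
Sum: 589 + 907 = 1496
Midpoint: 1496 / 2 = 748 minutes
Convert: 748 / 60 = 12 hours, 28 minutes
Result: 12:28

12:28


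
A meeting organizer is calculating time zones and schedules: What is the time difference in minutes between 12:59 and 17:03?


Start time: 12:59 = 779 minutes from midnight
End time: 17:03 = 1023 minutes from midnight
Difference: 1023 - 779 = 244 minutes
That is 4 hours and 4 minutes

244


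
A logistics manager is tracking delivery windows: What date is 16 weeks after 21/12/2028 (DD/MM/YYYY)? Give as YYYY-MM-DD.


Start: 2028-12-21
Weeks to add: 16
Convert to days: 16 x 7 = 112 days
Add 112 days to 2028-12-21
Result: 2029-04-12

2029-04-12


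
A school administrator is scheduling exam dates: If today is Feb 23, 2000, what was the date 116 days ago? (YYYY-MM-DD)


Start: 2000-02-23
Subtracting 116 days
Days already passed in February: 23
After going back through February: 93 more days to subtract
January 2000: 31 days, 62 remaining
December 1999: 31 days, 31 remaining
November 1999: 30 days, 1 remaining
October 1999 has 31 days, need 1
Result: 1999-10-30

1999-10-30


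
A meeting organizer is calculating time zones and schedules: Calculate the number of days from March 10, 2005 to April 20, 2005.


Start date: 2005-03-10
End date: 2005-04-20
Mar 2005: +22 days
Apr 2005: +19 days
Total: 41 days

41


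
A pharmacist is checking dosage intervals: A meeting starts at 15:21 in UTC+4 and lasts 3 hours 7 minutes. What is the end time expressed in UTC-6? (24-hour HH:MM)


Start: 15:21 in UTC+4
Step 1 - add duration:
  minutes: 21 + 7 = 28
  hours: 15 + 3 + 0 = 18
  end in UTC+4: 18:28
Step 2 - convert UTC+4 -> UTC-6:
  offset difference: -6 - (4) = -10 hours
  18 + (-10) = 8 -> mod 24 = 8
Result: 08:28 in UTC-6

08:28


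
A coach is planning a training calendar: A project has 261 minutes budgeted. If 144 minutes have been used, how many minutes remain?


Total budget: 261 minutes
Time used: 144 minutes
Remaining: 261 - 144 = 117 minutes
Percent used: 55.2%
Percent remaining: 44.8%

117


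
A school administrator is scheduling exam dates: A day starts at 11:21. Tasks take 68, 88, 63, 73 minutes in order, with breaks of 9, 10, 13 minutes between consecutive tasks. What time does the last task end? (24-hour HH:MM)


Start: 11:21 = 681 min from midnight
  after task 1 (68 min): 12:29
  after break (9 min): 12:38
  after task 2 (88 min): 14:06
  after break (10 min): 14:16
  after task 3 (63 min): 15:19
  after break (13 min): 15:32
  after task 4 (73 min): 16:45
Total elapsed: 324 minutes
End time: 16:45

16:45


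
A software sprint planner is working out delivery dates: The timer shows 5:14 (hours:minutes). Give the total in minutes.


Hours: 5
Minutes: 14
Convert hours to minutes: 5 x 60 = 300
Add remaining minutes: 300 + 14 = 314

314


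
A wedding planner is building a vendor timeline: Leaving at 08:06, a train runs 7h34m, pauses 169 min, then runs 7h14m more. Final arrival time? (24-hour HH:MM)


Depart: 08:06
Leg 1: +454 min -> 15:40
Layover: +169 min -> 18:29
Leg 2: +434 min -> 01:43
Total travel: 1057 minutes = 17h 37m
Arrival: 01:43

01:43


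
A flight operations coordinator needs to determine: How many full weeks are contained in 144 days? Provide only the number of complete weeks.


Total days: 144
Days per week: 7
Division: 144 / 7 = 20 remainder 4
Complete weeks: 20
Remaining days: 4

20


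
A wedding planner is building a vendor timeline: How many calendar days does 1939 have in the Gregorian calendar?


Year: 1939
Check leap year rules:
Divisible by 4? No
1939 is not a leap year
Days: 365

365


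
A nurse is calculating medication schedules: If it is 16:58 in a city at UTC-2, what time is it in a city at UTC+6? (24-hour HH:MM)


Local time: 16:58 at UTC-2 (offset -2h)
Target zone: UTC+6 (offset 6h)
Difference: 6 - (-2) = 8 hours
Calculation: 16 + (8) = 24
Wraparound: (24) mod 24 = 0
Result: 00:58

00:58


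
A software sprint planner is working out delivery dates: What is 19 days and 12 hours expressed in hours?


Days: 19
Extra hours: 12
Hours per day: 24
Days to hours: 19 x 24 = 456
Total: 456 + 12 = 468

468


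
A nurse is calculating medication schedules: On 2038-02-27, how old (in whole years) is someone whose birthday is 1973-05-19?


Birth: 1973-05-19
Reference: 2038-02-27
Year difference: 2038 - 1973 = 65
Has birthday (05-19) occurred by 02-27? No
Birthday not yet reached this year -> subtract 1
Age in full years: 64

64


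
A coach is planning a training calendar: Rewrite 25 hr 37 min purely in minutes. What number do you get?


Hours: 25
Extra minutes: 37
Minutes per hour: 60
Hours to minutes: 25 x 60 = 1500
Total: 1500 + 37 = 1537

1537


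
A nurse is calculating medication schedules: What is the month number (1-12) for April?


Calendar month order:
3. March
4. April <--
5. May
April is month number 4

4


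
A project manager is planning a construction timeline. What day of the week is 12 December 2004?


Date: 2004-12-12
January 1, 2004 is a Thursday
Day of year: 347
Offset from Jan 1: 346 days
346 mod 7 = 3
Result: Sunday

Sunday


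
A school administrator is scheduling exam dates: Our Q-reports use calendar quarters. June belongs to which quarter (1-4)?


Month: June (month 6)
Q1: January-March (months 1-3)
Q2: April-June (months 4-6)
Q3: July-September (months 7-9)
Q4: October-December (months 10-12)
Month 6 falls in Q2

2


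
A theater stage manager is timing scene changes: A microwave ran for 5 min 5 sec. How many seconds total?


Minutes: 5
Extra seconds: 5
Seconds per minute: 60
Minutes to seconds: 5 x 60 = 300
Total: 300 + 5 = 305

305


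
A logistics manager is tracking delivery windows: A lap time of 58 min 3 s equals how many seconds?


Minutes: 58
Seconds: 3
Convert minutes to seconds: 58 x 60 = 3480
Add remaining seconds: 3480 + 3 = 3483

3483


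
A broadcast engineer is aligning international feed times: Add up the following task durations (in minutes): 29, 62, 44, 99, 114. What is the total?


Durations: 29, 62, 44, 99, 114
Running sum: 29
+ 62 = 91
+ 44 = 135
+ 99 = 234
+ 114 = 348
Total duration: 348 minutes
That is 5 hours and 48 minutes

348


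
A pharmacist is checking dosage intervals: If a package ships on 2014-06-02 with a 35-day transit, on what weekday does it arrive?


Start: 2014-06-02 (Monday)
Step 1 - find target date: add 35 days
  2014-06-02 + 35 days = 2014-07-07
Step 2 - day of week:
  35 mod 7 = 0
  Monday + 0 days -> Monday
Result: Monday (2014-07-07)

Monday


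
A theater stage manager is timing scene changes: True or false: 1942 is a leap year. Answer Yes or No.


Year: 1942
Divisible by 4? 1942 / 4 = 485.5 -> No
Not divisible by 4, so NOT a leap year

No


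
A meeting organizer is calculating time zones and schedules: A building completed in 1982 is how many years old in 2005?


Birth year: 1982
Current year: 2005
Age = current year - birth year
Age = 2005 - 1982 = 23

23


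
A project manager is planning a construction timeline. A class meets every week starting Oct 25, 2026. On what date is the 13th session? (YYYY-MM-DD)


First occurrence: 2026-10-25 (occurrence 1)
Each occurrence is 7 days after the previous.
Occurrence 13 is 12 weeks after the first.
12 weeks = 84 days
2026-10-25 + 84 days = 2027-01-17

2027-01-17


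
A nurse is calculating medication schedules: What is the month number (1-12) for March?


Calendar month order:
2. February
3. March <--
4. April
March is month number 3

3


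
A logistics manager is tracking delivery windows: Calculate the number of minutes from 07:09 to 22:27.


Start time: 07:09 = 429 minutes from midnight
End time: 22:27 = 1347 minutes from midnight
Difference: 1347 - 429 = 918 minutes
That is 15 hours and 18 minutes

918


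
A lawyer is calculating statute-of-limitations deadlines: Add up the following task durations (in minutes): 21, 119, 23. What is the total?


Durations: 21, 119, 23
Running sum: 21
+ 119 = 140
+ 23 = 163
Total duration: 163 minutes
That is 2 hours and 43 minutes

163


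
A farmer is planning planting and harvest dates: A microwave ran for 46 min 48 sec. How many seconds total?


Minutes: 46
Extra seconds: 48
Seconds per minute: 60
Minutes to seconds: 46 x 60 = 2760
Total: 2760 + 48 = 2808

2808


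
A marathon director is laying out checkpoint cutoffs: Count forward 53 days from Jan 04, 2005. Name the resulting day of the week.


Start: 2005-01-04 (Tuesday)
Step 1 - find target date: add 53 days
  2005-01-04 + 53 days = 2005-02-26
Step 2 - day of week:
  53 mod 7 = 4
  Tuesday + 4 days -> Saturday
Result: Saturday (2005-02-26)

Saturday


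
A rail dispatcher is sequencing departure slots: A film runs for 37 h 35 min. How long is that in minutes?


Hours: 37
Minutes: 35
Convert hours to minutes: 37 x 60 = 2220
Add remaining minutes: 2220 + 35 = 2255

2255


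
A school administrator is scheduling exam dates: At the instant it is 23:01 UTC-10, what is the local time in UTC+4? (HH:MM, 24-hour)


Local time: 23:01 at UTC-10 (offset -10h)
Target zone: UTC+4 (offset 4h)
Difference: 4 - (-10) = 14 hours
Calculation: 23 + (14) = 37
Wraparound: (37) mod 24 = 13
Result: 13:01

13:01


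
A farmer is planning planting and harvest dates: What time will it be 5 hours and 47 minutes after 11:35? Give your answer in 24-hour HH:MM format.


Start time: 11:35
Adding: 5 hours 47 minutes
Minutes: 35 + 47 = 82
Minute overflow: 82 >= 60, so carry 1 hour, minutes = 22
Hours: 11 + 5 + 1 = 17
Result: 17:22

17:22


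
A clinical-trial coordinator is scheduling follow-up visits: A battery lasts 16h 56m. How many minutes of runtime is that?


Hours: 16
Extra minutes: 56
Minutes per hour: 60
Hours to minutes: 16 x 60 = 960
Total: 960 + 56 = 1016

1016


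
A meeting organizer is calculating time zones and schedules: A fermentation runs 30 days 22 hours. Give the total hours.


Days: 30
Extra hours: 22
Hours per day: 24
Days to hours: 30 x 24 = 720
Total: 720 + 22 = 742

742


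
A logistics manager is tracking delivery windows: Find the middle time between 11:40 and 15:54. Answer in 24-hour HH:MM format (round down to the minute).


Start time: 11:40 = 700 minutes from midnight
End time: 15:54 = 954 minutes from midnight
Sum: 700 + 954 = 1654
Midpoint: 1654 / 2 = 827 minutes
Convert: 827 / 60 = 13 hours, 47 minutes
Result: 13:47

13:47


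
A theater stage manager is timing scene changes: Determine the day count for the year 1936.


Year: 1936
Check leap year rules:
Divisible by 4? Yes
Divisible by 100? No
1936 is a leap year
Days: 366

366


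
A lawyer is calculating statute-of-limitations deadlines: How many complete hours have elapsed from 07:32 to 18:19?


Start: 07:32
End: 18:19
Hour difference: 18 - 7 = 11 hours
Minute difference: 19 - 32 = -13 minutes
Total minutes: 647
Complete hours: 647 / 60 = 10 (remainder 47)

10


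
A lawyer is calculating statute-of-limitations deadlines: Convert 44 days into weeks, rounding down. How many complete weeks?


Total days: 44
Days per week: 7
Division: 44 / 7 = 6 remainder 2
Complete weeks: 6
Remaining days: 2

6


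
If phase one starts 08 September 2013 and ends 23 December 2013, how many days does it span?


Start date: 2013-09-08
End date: 2013-12-23
Sep 2013: +23 days
Oct 2013: +31 days
Nov 2013: +30 days
Dec 2013: +22 days
Total: 106 days

106


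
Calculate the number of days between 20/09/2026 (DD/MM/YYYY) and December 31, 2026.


Start: September 20, 2026
End: December 31, 2026
Days left in September: 10
October: 31
November: 30
December: 31
Sum of remaining months: 92
Total: 10 + 92 = 102

102


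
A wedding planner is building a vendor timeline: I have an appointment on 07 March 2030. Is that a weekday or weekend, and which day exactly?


Date: 2030-03-07
January 1, 2030 is a Tuesday
Day of year: 66
Offset from Jan 1: 65 days
65 mod 7 = 2
Result: Thursday

Thursday


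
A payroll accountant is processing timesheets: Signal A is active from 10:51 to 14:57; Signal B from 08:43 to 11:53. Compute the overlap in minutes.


Interval A: [651, 897] minutes from midnight
Interval B: [523, 713] minutes from midnight
Overlap start = max(651, 523) = 651
Overlap end = min(897, 713) = 713
Overlap = 713 - 651 = 62 minutes

62


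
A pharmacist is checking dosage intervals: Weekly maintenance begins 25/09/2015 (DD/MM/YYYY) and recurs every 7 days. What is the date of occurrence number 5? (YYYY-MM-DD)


First occurrence: 2015-09-25 (occurrence 1)
Each occurrence is 7 days after the previous.
Occurrence 5 is 4 weeks after the first.
4 weeks = 28 days
2015-09-25 + 28 days = 2015-10-23

2015-10-23


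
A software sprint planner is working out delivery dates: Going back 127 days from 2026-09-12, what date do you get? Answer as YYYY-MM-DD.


Start: 2026-09-12
Subtracting 127 days
Days already passed in September: 12
After going back through September: 115 more days to subtract
August 2026: 31 days, 84 remaining
July 2026: 31 days, 53 remaining
June 2026: 30 days, 23 remaining
May 2026 has 31 days, need 23
Result: 2026-05-08

2026-05-08


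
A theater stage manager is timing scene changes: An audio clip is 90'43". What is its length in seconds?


Minutes: 90
Seconds: 43
Convert minutes to seconds: 90 x 60 = 5400
Add remaining seconds: 5400 + 43 = 5443

5443


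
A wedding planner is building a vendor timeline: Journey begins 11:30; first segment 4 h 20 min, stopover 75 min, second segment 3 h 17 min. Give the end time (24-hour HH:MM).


Depart: 11:30
Leg 1: +260 min -> 15:50
Layover: +75 min -> 17:05
Leg 2: +197 min -> 20:22
Total travel: 532 minutes = 8h 52m
Arrival: 20:22

20:22


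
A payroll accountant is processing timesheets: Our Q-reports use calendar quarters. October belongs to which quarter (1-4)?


Month: October (month 10)
Q1: January-March (months 1-3)
Q2: April-June (months 4-6)
Q3: July-September (months 7-9)
Q4: October-December (months 10-12)
Month 10 falls in Q4

4


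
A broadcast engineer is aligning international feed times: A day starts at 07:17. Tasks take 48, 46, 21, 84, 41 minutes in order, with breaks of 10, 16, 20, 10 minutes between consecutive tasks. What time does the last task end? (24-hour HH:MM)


Start: 07:17 = 437 min from midnight
  after task 1 (48 min): 08:05
  after break (10 min): 08:15
  after task 2 (46 min): 09:01
  after break (16 min): 09:17
  after task 3 (21 min): 09:38
  after break (20 min): 09:58
  after task 4 (84 min): 11:22
  after break (10 min): 11:32
  after task 5 (41 min): 12:13
Total elapsed: 296 minutes
End time: 12:13

12:13


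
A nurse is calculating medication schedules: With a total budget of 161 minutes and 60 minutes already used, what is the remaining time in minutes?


Total budget: 161 minutes
Time used: 60 minutes
Remaining: 161 - 60 = 101 minutes
Percent used: 37.3%
Percent remaining: 62.7%

101


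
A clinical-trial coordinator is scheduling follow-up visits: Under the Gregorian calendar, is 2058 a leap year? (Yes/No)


Year: 2058
Divisible by 4? 2058 / 4 = 514.5 -> No
Not divisible by 4, so NOT a leap year

No


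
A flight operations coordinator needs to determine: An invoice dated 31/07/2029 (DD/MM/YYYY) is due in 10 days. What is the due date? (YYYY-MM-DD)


Start: 2029-07-31
Adding 10 days
Days remaining in July: 0
After July: 10 days still to add
August 2029 has 31 days, need 10
Result: 2029-08-10

2029-08-10


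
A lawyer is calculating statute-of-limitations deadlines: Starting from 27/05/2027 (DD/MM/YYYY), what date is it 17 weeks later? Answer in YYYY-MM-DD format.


Start: 2027-05-27
Weeks to add: 17
Convert to days: 17 x 7 = 119 days
Add 119 days to 2027-05-27
Result: 2027-09-23

2027-09-23


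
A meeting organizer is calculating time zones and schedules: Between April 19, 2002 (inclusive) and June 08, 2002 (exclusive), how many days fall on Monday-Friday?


Start: 2002-04-19 (Friday)
End (exclusive): 2002-06-08 (Saturday)
Total calendar days: 50
Full weeks: 50 // 7 = 7 -> 35 weekdays
Remaining 1 days starting on Friday:
  Fri(w) -> 1 weekdays
Total business days: 35 + 1 = 36

36


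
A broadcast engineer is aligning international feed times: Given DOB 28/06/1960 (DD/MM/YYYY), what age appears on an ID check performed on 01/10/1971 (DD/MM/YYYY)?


Birth: 1960-06-28
Reference: 1971-10-01
Year difference: 1971 - 1960 = 11
Has birthday (06-28) occurred by 10-01? Yes
Age in full years: 11

11


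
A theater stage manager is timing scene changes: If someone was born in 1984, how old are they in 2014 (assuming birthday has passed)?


Birth year: 1984
Current year: 2014
Age = current year - birth year
Age = 2014 - 1984 = 30

30


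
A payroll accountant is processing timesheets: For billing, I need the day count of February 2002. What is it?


Month: February
Year: 2002
2002 is not a leap year
February has 28 days
Total: 28 days

28


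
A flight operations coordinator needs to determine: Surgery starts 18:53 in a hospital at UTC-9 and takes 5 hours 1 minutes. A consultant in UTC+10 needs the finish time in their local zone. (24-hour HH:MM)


Start: 18:53 in UTC-9
Step 1 - add duration:
  minutes: 53 + 1 = 54
  hours: 18 + 5 + 0 = 23
  end in UTC-9: 23:54
Step 2 - convert UTC-9 -> UTC+10:
  offset difference: 10 - (-9) = 19 hours
  23 + (19) = 42 -> mod 24 = 18
Result: 18:54 in UTC+10

18:54


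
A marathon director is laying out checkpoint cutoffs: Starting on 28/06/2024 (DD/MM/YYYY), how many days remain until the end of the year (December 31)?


Start: June 28, 2024
End: December 31, 2024
Days left in June: 2
July: 31
August: 31
September: 30
October: 31
... plus remaining months
Sum of remaining months: 184
Total: 2 + 184 = 186

186


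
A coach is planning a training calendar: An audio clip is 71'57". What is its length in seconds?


Minutes: 71
Seconds: 57
Convert minutes to seconds: 71 x 60 = 4260
Add remaining seconds: 4260 + 57 = 4317

4317


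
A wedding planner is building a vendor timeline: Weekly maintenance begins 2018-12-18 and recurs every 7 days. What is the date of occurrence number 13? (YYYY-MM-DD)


First occurrence: 2018-12-18 (occurrence 1)
Each occurrence is 7 days after the previous.
Occurrence 13 is 12 weeks after the first.
12 weeks = 84 days
2018-12-18 + 84 days = 2019-03-12

2019-03-12


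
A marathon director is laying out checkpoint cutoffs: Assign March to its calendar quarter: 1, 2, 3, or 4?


Month: March (month 3)
Q1: January-March (months 1-3)
Q2: April-June (months 4-6)
Q3: July-September (months 7-9)
Q4: October-December (months 10-12)
Month 3 falls in Q1

1


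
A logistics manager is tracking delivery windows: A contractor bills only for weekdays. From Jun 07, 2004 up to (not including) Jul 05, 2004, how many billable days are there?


Start: 2004-06-07 (Monday)
End (exclusive): 2004-07-05 (Monday)
Total calendar days: 28
Full weeks: 28 // 7 = 4 -> 20 weekdays
Remaining 0 days starting on Monday:
Total business days: 20 + 0 = 20

20


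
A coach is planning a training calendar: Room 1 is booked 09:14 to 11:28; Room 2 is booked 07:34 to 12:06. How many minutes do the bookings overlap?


Interval A: [554, 688] minutes from midnight
Interval B: [454, 726] minutes from midnight
Overlap start = max(554, 454) = 554
Overlap end = min(688, 726) = 688
Overlap = 688 - 554 = 134 minutes

134
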